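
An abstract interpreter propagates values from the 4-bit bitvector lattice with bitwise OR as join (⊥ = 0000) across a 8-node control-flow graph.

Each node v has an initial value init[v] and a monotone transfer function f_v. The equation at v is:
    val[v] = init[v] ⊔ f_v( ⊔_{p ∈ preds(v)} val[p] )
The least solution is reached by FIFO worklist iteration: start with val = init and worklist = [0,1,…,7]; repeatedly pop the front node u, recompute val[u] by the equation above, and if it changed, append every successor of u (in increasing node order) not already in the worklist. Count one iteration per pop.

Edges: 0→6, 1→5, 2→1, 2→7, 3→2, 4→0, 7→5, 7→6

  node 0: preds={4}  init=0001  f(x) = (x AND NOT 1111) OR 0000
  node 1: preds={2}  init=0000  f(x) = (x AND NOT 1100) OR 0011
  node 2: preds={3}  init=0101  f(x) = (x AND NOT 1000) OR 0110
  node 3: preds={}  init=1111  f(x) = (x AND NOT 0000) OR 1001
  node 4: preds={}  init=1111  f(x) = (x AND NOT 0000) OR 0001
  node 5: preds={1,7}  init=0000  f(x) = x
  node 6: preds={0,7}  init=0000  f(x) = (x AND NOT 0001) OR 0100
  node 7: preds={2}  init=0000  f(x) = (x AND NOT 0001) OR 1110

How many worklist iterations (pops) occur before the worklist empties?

Trace (11 dequeues):
  [1] u=0 | in 1111 | out 0001 | ==
  [2] u=1 | in 0101 | out 0011 | prev 0000 | push {}
  [3] u=2 | in 1111 | out 0111 | prev 0101 | push {1}
  [4] u=3 | in 0000 | out 1111 | ==
  [5] u=4 | in 0000 | out 1111 | ==
  [6] u=5 | in 0011 | out 0011 | prev 0000 | push {}
  [7] u=6 | in 0001 | out 0100 | prev 0000 | push {}
  [8] u=7 | in 0111 | out 1110 | prev 0000 | push {5,6}
  [9] u=1 | in 0111 | out 0011 | ==
  [10] u=5 | in 1111 | out 1111 | prev 0011 | push {}
  [11] u=6 | in 1111 | out 1110 | prev 0100 | push {}

Converged values:
  [0] 0001
  [1] 0011
  [2] 0111
  [3] 1111
  [4] 1111
  [5] 1111
  [6] 1110
  [7] 1110

11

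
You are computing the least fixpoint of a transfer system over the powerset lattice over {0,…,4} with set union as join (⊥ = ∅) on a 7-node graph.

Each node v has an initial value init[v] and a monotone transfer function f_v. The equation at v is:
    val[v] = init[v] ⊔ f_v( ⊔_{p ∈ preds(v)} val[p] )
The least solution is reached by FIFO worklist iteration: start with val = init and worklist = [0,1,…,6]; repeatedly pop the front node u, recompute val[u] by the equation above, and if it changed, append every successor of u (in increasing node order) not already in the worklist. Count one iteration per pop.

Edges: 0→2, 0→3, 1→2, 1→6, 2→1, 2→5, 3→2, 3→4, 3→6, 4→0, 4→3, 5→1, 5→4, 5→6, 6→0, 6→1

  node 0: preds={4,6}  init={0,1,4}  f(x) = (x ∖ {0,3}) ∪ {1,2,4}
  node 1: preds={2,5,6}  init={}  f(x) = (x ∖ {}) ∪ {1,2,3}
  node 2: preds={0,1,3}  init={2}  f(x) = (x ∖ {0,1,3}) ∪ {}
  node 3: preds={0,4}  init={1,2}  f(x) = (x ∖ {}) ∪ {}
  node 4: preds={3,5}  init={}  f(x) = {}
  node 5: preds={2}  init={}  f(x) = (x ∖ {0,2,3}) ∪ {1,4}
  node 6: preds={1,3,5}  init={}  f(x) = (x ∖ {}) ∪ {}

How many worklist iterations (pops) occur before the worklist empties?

12

Worklist (12 pops):
  #1 pop 0: in={} → {0,1,2,4} (was {0,1,4}); enqueue []
  #2 pop 1: in={2} → {1,2,3} (was {}); enqueue []
  #3 pop 2: in={0,1,2,3,4} → {2,4} (was {2}); enqueue [1]
  #4 pop 3: in={0,1,2,4} → {0,1,2,4} (was {1,2}); enqueue [2]
  #5 pop 4: in={0,1,2,4} → {} (no change)
  #6 pop 5: in={2,4} → {1,4} (was {}); enqueue [4]
  #7 pop 6: in={0,1,2,3,4} → {0,1,2,3,4} (was {}); enqueue [0]
  #8 pop 1: in={0,1,2,3,4} → {0,1,2,3,4} (was {1,2,3}); enqueue [6]
  #9 pop 2: in={0,1,2,3,4} → {2,4} (no change)
  #10 pop 4: in={0,1,2,4} → {} (no change)
  #11 pop 0: in={0,1,2,3,4} → {0,1,2,4} (no change)
  #12 pop 6: in={0,1,2,3,4} → {0,1,2,3,4} (no change)

Fixpoint:
  val[0] = {0,1,2,4}
  val[1] = {0,1,2,3,4}
  val[2] = {2,4}
  val[3] = {0,1,2,4}
  val[4] = {}
  val[5] = {1,4}
  val[6] = {0,1,2,3,4}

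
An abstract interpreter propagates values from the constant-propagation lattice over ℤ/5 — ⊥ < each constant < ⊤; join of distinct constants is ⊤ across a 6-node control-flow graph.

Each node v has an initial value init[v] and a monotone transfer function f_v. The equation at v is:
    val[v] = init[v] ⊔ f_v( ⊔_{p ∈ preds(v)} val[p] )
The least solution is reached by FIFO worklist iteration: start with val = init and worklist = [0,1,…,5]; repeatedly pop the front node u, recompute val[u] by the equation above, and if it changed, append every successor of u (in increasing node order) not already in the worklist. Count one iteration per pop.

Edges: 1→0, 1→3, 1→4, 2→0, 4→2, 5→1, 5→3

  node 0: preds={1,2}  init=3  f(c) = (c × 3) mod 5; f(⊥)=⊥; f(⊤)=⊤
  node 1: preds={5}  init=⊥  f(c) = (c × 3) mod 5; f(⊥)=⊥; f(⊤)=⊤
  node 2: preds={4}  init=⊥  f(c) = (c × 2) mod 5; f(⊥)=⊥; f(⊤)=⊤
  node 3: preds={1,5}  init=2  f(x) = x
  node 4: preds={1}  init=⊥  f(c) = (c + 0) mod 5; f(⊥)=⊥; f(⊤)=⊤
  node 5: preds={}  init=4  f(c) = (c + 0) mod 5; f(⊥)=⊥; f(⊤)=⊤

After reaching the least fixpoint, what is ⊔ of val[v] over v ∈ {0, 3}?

⊤

Iteration log — 9 steps:
  step 1. node 0  ⊔preds=⊥  new=3  stable
  step 2. node 1  ⊔preds=4  new=2  old=⊥  +wl: 0
  step 3. node 2  ⊔preds=⊥  new=⊥  stable
  step 4. node 3  ⊔preds=⊤  new=⊤  old=2  +wl: 
  step 5. node 4  ⊔preds=2  new=2  old=⊥  +wl: 2
  step 6. node 5  ⊔preds=⊥  new=4  stable
  step 7. node 0  ⊔preds=2  new=⊤  old=3  +wl: 
  step 8. node 2  ⊔preds=2  new=4  old=⊥  +wl: 0
  step 9. node 0  ⊔preds=⊤  new=⊤  stable

Least fixpoint reached:
  node 0: ⊤
  node 1: 2
  node 2: 4
  node 3: ⊤
  node 4: 2
  node 5: 4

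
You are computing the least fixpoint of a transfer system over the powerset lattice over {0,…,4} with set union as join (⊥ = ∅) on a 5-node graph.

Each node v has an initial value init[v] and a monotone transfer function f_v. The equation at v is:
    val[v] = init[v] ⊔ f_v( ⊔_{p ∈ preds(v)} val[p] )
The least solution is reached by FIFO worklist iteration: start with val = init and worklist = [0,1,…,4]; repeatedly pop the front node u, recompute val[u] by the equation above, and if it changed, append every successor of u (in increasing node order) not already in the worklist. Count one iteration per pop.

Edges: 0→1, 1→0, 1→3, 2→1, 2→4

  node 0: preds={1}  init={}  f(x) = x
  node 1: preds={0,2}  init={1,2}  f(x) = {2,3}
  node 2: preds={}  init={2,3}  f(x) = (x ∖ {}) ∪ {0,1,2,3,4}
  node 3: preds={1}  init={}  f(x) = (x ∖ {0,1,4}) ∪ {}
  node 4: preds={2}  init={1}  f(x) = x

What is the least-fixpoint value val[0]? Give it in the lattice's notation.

{1,2,3}

Iteration log — 7 steps:
  step 1. node 0  ⊔preds={1,2}  new={1,2}  old={}  +wl: 
  step 2. node 1  ⊔preds={1,2,3}  new={1,2,3}  old={1,2}  +wl: 0
  step 3. node 2  ⊔preds={}  new={0,1,2,3,4}  old={2,3}  +wl: 1
  step 4. node 3  ⊔preds={1,2,3}  new={2,3}  old={}  +wl: 
  step 5. node 4  ⊔preds={0,1,2,3,4}  new={0,1,2,3,4}  old={1}  +wl: 
  step 6. node 0  ⊔preds={1,2,3}  new={1,2,3}  old={1,2}  +wl: 
  step 7. node 1  ⊔preds={0,1,2,3,4}  new={1,2,3}  stable

Least fixpoint reached:
  node 0: {1,2,3}
  node 1: {1,2,3}
  node 2: {0,1,2,3,4}
  node 3: {2,3}
  node 4: {0,1,2,3,4}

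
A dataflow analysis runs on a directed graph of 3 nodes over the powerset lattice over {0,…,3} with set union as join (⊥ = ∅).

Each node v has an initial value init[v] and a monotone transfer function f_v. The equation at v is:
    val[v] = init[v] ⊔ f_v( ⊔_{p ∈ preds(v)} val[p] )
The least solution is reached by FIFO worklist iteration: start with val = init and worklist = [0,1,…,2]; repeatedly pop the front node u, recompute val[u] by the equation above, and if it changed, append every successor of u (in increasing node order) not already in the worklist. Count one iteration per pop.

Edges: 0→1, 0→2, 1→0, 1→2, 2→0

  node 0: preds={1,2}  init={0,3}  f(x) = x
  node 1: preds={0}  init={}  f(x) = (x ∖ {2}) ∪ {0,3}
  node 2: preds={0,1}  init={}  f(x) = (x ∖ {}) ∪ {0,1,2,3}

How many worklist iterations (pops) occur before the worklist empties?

7

Iteration log — 7 steps:
  step 1. node 0  ⊔preds={}  new={0,3}  stable
  step 2. node 1  ⊔preds={0,3}  new={0,3}  old={}  +wl: 0
  step 3. node 2  ⊔preds={0,3}  new={0,1,2,3}  old={}  +wl: 
  step 4. node 0  ⊔preds={0,1,2,3}  new={0,1,2,3}  old={0,3}  +wl: 1,2
  step 5. node 1  ⊔preds={0,1,2,3}  new={0,1,3}  old={0,3}  +wl: 0
  step 6. node 2  ⊔preds={0,1,2,3}  new={0,1,2,3}  stable
  step 7. node 0  ⊔preds={0,1,2,3}  new={0,1,2,3}  stable

Least fixpoint reached:
  node 0: {0,1,2,3}
  node 1: {0,1,3}
  node 2: {0,1,2,3}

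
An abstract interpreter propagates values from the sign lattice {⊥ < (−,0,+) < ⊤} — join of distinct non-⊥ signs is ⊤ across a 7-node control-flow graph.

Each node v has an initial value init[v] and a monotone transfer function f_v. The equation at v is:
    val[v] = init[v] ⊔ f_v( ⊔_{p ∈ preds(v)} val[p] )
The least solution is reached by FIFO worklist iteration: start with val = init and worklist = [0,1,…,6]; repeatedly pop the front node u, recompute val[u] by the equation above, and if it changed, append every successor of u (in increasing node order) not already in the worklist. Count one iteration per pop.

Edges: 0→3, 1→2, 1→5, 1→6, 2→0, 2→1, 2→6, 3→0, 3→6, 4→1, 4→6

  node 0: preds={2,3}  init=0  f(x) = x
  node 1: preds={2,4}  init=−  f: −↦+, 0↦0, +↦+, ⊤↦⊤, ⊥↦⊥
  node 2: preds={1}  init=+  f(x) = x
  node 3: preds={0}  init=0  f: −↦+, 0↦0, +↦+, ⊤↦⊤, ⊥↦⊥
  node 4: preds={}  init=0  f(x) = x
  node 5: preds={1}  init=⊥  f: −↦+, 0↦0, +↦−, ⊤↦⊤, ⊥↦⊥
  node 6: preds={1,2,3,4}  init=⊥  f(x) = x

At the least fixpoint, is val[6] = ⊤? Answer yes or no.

Iteration log — 9 steps:
  step 1. node 0  ⊔preds=⊤  new=⊤  old=0  +wl: 
  step 2. node 1  ⊔preds=⊤  new=⊤  old=−  +wl: 
  step 3. node 2  ⊔preds=⊤  new=⊤  old=+  +wl: 0,1
  step 4. node 3  ⊔preds=⊤  new=⊤  old=0  +wl: 
  step 5. node 4  ⊔preds=⊥  new=0  stable
  step 6. node 5  ⊔preds=⊤  new=⊤  old=⊥  +wl: 
  step 7. node 6  ⊔preds=⊤  new=⊤  old=⊥  +wl: 
  step 8. node 0  ⊔preds=⊤  new=⊤  stable
  step 9. node 1  ⊔preds=⊤  new=⊤  stable

Least fixpoint reached:
  node 0: ⊤
  node 1: ⊤
  node 2: ⊤
  node 3: ⊤
  node 4: 0
  node 5: ⊤
  node 6: ⊤

yes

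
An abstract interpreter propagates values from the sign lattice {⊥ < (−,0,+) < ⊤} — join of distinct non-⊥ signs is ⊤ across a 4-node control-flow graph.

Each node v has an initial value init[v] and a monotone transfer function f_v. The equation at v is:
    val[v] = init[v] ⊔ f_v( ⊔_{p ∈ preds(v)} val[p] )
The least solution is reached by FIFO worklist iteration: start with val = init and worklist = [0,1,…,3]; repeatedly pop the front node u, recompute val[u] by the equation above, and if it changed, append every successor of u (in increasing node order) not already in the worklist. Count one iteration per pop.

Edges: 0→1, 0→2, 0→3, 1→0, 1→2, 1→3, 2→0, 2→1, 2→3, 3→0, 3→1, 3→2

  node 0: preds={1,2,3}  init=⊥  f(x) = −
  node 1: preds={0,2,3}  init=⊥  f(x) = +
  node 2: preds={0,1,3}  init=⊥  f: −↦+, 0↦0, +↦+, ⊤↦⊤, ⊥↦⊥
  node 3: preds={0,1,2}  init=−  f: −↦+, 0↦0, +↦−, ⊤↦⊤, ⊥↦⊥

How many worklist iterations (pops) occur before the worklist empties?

Trace (7 dequeues):
  [1] u=0 | in − | out − | prev ⊥ | push {}
  [2] u=1 | in − | out + | prev ⊥ | push {0}
  [3] u=2 | in ⊤ | out ⊤ | prev ⊥ | push {1}
  [4] u=3 | in ⊤ | out ⊤ | prev − | push {2}
  [5] u=0 | in ⊤ | out − | ==
  [6] u=1 | in ⊤ | out + | ==
  [7] u=2 | in ⊤ | out ⊤ | ==

Converged values:
  [0] −
  [1] +
  [2] ⊤
  [3] ⊤

7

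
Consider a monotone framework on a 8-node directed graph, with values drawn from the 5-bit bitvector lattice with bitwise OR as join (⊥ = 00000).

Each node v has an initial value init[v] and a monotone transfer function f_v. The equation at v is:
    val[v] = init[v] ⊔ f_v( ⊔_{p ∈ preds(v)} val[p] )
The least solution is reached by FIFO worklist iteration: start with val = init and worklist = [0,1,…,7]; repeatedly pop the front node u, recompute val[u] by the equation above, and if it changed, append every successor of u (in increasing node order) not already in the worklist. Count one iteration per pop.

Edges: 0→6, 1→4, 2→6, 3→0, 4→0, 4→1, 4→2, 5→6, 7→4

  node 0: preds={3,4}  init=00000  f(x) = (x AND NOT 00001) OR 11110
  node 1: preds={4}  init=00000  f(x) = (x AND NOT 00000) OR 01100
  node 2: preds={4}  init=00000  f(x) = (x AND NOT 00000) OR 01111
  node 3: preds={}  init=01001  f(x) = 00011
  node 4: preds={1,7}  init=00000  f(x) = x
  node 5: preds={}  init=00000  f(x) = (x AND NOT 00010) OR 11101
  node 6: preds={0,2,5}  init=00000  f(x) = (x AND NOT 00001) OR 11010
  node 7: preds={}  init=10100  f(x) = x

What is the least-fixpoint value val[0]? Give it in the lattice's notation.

11110

Worklist (13 pops):
  #1 pop 0: in=01001 → 11110 (was 00000); enqueue []
  #2 pop 1: in=00000 → 01100 (was 00000); enqueue []
  #3 pop 2: in=00000 → 01111 (was 00000); enqueue []
  #4 pop 3: in=00000 → 01011 (was 01001); enqueue [0]
  #5 pop 4: in=11100 → 11100 (was 00000); enqueue [1,2]
  #6 pop 5: in=00000 → 11101 (was 00000); enqueue []
  #7 pop 6: in=11111 → 11110 (was 00000); enqueue []
  #8 pop 7: in=00000 → 10100 (no change)
  #9 pop 0: in=11111 → 11110 (no change)
  #10 pop 1: in=11100 → 11100 (was 01100); enqueue [4]
  #11 pop 2: in=11100 → 11111 (was 01111); enqueue [6]
  #12 pop 4: in=11100 → 11100 (no change)
  #13 pop 6: in=11111 → 11110 (no change)

Fixpoint:
  val[0] = 11110
  val[1] = 11100
  val[2] = 11111
  val[3] = 01011
  val[4] = 11100
  val[5] = 11101
  val[6] = 11110
  val[7] = 10100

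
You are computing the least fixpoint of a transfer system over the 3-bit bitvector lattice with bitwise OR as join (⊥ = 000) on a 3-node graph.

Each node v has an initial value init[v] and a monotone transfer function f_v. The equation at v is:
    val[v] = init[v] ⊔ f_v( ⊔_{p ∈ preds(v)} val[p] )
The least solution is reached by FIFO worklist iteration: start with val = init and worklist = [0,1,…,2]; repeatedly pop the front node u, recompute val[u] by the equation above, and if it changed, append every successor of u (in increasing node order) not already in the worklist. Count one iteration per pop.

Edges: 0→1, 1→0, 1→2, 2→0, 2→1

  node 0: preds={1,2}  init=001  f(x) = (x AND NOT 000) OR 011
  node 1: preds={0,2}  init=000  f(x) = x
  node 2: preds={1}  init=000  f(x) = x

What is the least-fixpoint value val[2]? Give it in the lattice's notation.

Trace (5 dequeues):
  [1] u=0 | in 000 | out 011 | prev 001 | push {}
  [2] u=1 | in 011 | out 011 | prev 000 | push {0}
  [3] u=2 | in 011 | out 011 | prev 000 | push {1}
  [4] u=0 | in 011 | out 011 | ==
  [5] u=1 | in 011 | out 011 | ==

Converged values:
  [0] 011
  [1] 011
  [2] 011

011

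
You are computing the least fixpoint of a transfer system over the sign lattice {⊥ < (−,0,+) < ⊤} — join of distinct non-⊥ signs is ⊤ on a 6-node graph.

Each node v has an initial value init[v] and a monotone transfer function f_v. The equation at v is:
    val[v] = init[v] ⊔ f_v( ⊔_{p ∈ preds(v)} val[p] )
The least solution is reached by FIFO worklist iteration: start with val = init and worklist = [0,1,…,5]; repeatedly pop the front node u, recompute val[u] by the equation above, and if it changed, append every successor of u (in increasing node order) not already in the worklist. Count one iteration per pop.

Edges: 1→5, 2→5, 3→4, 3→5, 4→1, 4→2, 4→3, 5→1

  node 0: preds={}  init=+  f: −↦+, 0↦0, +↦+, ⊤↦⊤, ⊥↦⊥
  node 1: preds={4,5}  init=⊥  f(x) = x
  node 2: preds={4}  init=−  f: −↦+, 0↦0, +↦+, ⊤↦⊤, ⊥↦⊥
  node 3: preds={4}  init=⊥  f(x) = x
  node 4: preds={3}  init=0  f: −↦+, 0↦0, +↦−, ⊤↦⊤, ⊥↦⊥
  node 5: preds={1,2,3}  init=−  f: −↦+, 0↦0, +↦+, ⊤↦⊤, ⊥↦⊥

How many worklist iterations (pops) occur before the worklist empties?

7

Worklist (7 pops):
  #1 pop 0: in=⊥ → + (no change)
  #2 pop 1: in=⊤ → ⊤ (was ⊥); enqueue []
  #3 pop 2: in=0 → ⊤ (was −); enqueue []
  #4 pop 3: in=0 → 0 (was ⊥); enqueue []
  #5 pop 4: in=0 → 0 (no change)
  #6 pop 5: in=⊤ → ⊤ (was −); enqueue [1]
  #7 pop 1: in=⊤ → ⊤ (no change)

Fixpoint:
  val[0] = +
  val[1] = ⊤
  val[2] = ⊤
  val[3] = 0
  val[4] = 0
  val[5] = ⊤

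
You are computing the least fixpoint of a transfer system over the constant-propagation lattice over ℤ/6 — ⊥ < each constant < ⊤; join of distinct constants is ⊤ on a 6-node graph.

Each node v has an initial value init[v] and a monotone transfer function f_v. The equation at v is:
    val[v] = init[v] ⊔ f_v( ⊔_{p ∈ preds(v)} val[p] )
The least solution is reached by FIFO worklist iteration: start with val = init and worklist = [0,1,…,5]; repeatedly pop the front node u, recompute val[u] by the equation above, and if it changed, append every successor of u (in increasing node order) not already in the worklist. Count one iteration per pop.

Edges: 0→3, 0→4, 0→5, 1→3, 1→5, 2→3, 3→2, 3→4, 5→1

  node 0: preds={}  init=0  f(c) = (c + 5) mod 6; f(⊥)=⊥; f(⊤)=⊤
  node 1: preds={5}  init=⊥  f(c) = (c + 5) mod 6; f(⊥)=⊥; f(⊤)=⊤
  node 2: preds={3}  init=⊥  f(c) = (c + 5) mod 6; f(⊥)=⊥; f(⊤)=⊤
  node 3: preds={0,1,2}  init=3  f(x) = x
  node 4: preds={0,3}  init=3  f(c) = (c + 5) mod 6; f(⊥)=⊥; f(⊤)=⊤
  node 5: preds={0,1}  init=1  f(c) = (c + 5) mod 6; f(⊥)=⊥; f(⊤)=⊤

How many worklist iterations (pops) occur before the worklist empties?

Worklist (10 pops):
  #1 pop 0: in=⊥ → 0 (no change)
  #2 pop 1: in=1 → 0 (was ⊥); enqueue []
  #3 pop 2: in=3 → 2 (was ⊥); enqueue []
  #4 pop 3: in=⊤ → ⊤ (was 3); enqueue [2]
  #5 pop 4: in=⊤ → ⊤ (was 3); enqueue []
  #6 pop 5: in=0 → ⊤ (was 1); enqueue [1]
  #7 pop 2: in=⊤ → ⊤ (was 2); enqueue [3]
  #8 pop 1: in=⊤ → ⊤ (was 0); enqueue [5]
  #9 pop 3: in=⊤ → ⊤ (no change)
  #10 pop 5: in=⊤ → ⊤ (no change)

Fixpoint:
  val[0] = 0
  val[1] = ⊤
  val[2] = ⊤
  val[3] = ⊤
  val[4] = ⊤
  val[5] = ⊤

10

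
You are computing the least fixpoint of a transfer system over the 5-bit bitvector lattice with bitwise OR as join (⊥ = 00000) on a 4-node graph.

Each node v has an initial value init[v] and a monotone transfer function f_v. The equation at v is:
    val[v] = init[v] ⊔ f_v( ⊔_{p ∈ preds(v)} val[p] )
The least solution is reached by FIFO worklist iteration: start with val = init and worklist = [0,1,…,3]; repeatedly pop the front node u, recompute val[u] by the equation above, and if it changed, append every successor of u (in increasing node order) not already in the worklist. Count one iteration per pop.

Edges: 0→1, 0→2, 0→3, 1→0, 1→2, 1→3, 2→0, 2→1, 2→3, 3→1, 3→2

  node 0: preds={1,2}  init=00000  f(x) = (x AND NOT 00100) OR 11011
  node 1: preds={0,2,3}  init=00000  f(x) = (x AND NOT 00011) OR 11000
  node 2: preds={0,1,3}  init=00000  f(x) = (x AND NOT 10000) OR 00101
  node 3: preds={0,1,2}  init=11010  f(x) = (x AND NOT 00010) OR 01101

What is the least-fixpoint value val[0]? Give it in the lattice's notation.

Trace (9 dequeues):
  [1] u=0 | in 00000 | out 11011 | prev 00000 | push {}
  [2] u=1 | in 11011 | out 11000 | prev 00000 | push {0}
  [3] u=2 | in 11011 | out 01111 | prev 00000 | push {1}
  [4] u=3 | in 11111 | out 11111 | prev 11010 | push {2}
  [5] u=0 | in 11111 | out 11011 | ==
  [6] u=1 | in 11111 | out 11100 | prev 11000 | push {0,3}
  [7] u=2 | in 11111 | out 01111 | ==
  [8] u=0 | in 11111 | out 11011 | ==
  [9] u=3 | in 11111 | out 11111 | ==

Converged values:
  [0] 11011
  [1] 11100
  [2] 01111
  [3] 11111

11011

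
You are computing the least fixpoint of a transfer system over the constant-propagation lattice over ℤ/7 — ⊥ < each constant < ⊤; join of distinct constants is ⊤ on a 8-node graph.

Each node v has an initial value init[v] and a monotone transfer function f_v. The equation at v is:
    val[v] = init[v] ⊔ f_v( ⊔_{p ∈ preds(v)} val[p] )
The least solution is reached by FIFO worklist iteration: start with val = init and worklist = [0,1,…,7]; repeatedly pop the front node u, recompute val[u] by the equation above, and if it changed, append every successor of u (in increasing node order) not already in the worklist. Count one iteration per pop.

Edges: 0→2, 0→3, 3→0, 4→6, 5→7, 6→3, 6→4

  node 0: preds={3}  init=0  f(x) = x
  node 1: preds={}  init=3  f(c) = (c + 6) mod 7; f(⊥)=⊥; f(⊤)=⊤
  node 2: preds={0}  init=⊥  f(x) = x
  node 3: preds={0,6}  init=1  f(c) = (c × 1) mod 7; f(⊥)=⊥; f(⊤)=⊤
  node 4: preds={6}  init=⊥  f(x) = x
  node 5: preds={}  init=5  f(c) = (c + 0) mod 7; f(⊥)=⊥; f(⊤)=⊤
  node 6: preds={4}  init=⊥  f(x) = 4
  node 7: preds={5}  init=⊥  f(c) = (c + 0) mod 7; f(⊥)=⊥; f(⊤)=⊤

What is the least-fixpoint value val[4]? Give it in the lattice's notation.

4

Iteration log — 12 steps:
  step 1. node 0  ⊔preds=1  new=⊤  old=0  +wl: 
  step 2. node 1  ⊔preds=⊥  new=3  stable
  step 3. node 2  ⊔preds=⊤  new=⊤  old=⊥  +wl: 
  step 4. node 3  ⊔preds=⊤  new=⊤  old=1  +wl: 0
  step 5. node 4  ⊔preds=⊥  new=⊥  stable
  step 6. node 5  ⊔preds=⊥  new=5  stable
  step 7. node 6  ⊔preds=⊥  new=4  old=⊥  +wl: 3,4
  step 8. node 7  ⊔preds=5  new=5  old=⊥  +wl: 
  step 9. node 0  ⊔preds=⊤  new=⊤  stable
  step 10. node 3  ⊔preds=⊤  new=⊤  stable
  step 11. node 4  ⊔preds=4  new=4  old=⊥  +wl: 6
  step 12. node 6  ⊔preds=4  new=4  stable

Least fixpoint reached:
  node 0: ⊤
  node 1: 3
  node 2: ⊤
  node 3: ⊤
  node 4: 4
  node 5: 5
  node 6: 4
  node 7: 5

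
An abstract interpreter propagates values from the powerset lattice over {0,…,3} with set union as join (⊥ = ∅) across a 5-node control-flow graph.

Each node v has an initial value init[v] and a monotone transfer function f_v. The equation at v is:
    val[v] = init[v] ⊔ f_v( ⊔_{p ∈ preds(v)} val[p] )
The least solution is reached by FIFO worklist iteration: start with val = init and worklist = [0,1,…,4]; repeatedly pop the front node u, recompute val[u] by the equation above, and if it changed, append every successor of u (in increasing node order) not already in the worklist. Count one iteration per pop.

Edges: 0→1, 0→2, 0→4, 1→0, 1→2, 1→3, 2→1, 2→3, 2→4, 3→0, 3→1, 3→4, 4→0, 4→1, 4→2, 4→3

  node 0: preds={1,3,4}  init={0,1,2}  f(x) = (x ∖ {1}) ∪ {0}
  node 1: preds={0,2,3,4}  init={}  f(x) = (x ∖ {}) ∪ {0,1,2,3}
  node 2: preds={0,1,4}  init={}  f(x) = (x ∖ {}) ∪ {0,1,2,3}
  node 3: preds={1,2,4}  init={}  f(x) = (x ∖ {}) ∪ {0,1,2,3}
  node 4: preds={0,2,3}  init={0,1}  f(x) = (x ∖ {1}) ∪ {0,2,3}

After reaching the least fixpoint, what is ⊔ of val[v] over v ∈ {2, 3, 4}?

Trace (10 dequeues):
  [1] u=0 | in {0,1} | out {0,1,2} | ==
  [2] u=1 | in {0,1,2} | out {0,1,2,3} | prev {} | push {0}
  [3] u=2 | in {0,1,2,3} | out {0,1,2,3} | prev {} | push {1}
  [4] u=3 | in {0,1,2,3} | out {0,1,2,3} | prev {} | push {}
  [5] u=4 | in {0,1,2,3} | out {0,1,2,3} | prev {0,1} | push {2,3}
  [6] u=0 | in {0,1,2,3} | out {0,1,2,3} | prev {0,1,2} | push {4}
  [7] u=1 | in {0,1,2,3} | out {0,1,2,3} | ==
  [8] u=2 | in {0,1,2,3} | out {0,1,2,3} | ==
  [9] u=3 | in {0,1,2,3} | out {0,1,2,3} | ==
  [10] u=4 | in {0,1,2,3} | out {0,1,2,3} | ==

Converged values:
  [0] {0,1,2,3}
  [1] {0,1,2,3}
  [2] {0,1,2,3}
  [3] {0,1,2,3}
  [4] {0,1,2,3}

{0,1,2,3}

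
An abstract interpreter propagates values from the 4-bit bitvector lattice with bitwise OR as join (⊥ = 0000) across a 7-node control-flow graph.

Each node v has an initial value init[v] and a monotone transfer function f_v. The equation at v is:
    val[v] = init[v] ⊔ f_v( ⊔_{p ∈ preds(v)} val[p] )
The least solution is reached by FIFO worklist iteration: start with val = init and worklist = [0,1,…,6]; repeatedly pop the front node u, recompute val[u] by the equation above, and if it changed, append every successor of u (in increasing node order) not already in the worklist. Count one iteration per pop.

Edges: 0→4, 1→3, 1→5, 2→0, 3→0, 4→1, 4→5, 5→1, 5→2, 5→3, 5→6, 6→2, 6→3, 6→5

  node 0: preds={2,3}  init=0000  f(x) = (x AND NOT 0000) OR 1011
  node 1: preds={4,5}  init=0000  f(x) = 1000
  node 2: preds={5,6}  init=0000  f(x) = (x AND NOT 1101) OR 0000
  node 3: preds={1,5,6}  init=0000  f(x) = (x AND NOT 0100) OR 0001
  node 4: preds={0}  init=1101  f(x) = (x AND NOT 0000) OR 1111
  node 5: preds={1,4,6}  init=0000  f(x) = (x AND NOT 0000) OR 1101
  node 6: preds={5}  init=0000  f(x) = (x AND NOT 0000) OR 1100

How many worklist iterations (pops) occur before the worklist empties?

13

Worklist (13 pops):
  #1 pop 0: in=0000 → 1011 (was 0000); enqueue []
  #2 pop 1: in=1101 → 1000 (was 0000); enqueue []
  #3 pop 2: in=0000 → 0000 (no change)
  #4 pop 3: in=1000 → 1001 (was 0000); enqueue [0]
  #5 pop 4: in=1011 → 1111 (was 1101); enqueue [1]
  #6 pop 5: in=1111 → 1111 (was 0000); enqueue [2,3]
  #7 pop 6: in=1111 → 1111 (was 0000); enqueue [5]
  #8 pop 0: in=1001 → 1011 (no change)
  #9 pop 1: in=1111 → 1000 (no change)
  #10 pop 2: in=1111 → 0010 (was 0000); enqueue [0]
  #11 pop 3: in=1111 → 1011 (was 1001); enqueue []
  #12 pop 5: in=1111 → 1111 (no change)
  #13 pop 0: in=1011 → 1011 (no change)

Fixpoint:
  val[0] = 1011
  val[1] = 1000
  val[2] = 0010
  val[3] = 1011
  val[4] = 1111
  val[5] = 1111
  val[6] = 1111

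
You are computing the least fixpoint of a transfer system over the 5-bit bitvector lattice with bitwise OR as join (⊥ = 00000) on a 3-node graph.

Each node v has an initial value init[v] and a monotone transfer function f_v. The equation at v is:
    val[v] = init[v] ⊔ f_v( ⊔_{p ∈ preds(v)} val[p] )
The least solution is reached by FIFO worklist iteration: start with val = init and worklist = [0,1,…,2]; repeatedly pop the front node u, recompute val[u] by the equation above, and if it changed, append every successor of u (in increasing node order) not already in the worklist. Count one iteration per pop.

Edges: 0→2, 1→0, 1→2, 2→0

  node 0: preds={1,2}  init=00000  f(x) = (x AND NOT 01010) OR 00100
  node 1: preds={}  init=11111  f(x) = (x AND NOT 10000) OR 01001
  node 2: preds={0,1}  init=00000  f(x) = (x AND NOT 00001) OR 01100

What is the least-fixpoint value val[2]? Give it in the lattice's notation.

Trace (4 dequeues):
  [1] u=0 | in 11111 | out 10101 | prev 00000 | push {}
  [2] u=1 | in 00000 | out 11111 | ==
  [3] u=2 | in 11111 | out 11110 | prev 00000 | push {0}
  [4] u=0 | in 11111 | out 10101 | ==

Converged values:
  [0] 10101
  [1] 11111
  [2] 11110

11110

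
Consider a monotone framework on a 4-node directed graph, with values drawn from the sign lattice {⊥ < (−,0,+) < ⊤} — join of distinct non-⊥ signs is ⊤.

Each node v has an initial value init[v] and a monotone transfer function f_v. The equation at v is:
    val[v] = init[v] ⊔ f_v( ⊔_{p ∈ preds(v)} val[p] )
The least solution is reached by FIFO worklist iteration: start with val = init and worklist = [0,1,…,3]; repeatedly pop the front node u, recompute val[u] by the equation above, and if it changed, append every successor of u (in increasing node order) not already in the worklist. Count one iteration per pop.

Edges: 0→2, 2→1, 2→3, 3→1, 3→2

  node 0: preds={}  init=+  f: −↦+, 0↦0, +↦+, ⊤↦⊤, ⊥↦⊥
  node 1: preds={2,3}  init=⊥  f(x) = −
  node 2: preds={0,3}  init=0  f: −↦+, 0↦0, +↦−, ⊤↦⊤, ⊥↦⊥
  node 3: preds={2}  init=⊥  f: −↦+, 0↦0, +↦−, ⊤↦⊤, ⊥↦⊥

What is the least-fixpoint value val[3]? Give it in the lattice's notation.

⊤

Worklist (6 pops):
  #1 pop 0: in=⊥ → + (no change)
  #2 pop 1: in=0 → − (was ⊥); enqueue []
  #3 pop 2: in=+ → ⊤ (was 0); enqueue [1]
  #4 pop 3: in=⊤ → ⊤ (was ⊥); enqueue [2]
  #5 pop 1: in=⊤ → − (no change)
  #6 pop 2: in=⊤ → ⊤ (no change)

Fixpoint:
  val[0] = +
  val[1] = −
  val[2] = ⊤
  val[3] = ⊤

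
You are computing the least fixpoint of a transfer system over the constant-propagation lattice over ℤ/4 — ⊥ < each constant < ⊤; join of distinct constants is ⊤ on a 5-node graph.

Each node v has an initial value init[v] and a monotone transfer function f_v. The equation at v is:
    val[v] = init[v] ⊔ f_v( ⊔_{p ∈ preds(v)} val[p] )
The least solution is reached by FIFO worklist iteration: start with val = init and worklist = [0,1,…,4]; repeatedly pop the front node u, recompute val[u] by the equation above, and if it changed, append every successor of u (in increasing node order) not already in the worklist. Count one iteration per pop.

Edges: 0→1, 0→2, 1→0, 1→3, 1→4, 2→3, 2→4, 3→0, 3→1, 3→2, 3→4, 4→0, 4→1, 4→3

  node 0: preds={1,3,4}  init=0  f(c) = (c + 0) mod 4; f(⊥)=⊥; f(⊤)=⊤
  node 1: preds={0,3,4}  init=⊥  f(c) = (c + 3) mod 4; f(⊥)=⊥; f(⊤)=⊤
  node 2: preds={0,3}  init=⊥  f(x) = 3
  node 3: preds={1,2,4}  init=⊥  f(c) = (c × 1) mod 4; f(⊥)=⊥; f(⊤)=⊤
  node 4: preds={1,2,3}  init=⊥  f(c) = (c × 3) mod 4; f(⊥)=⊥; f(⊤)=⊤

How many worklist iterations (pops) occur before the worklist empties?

15

Trace (15 dequeues):
  [1] u=0 | in ⊥ | out 0 | ==
  [2] u=1 | in 0 | out 3 | prev ⊥ | push {0}
  [3] u=2 | in 0 | out 3 | prev ⊥ | push {}
  [4] u=3 | in 3 | out 3 | prev ⊥ | push {1,2}
  [5] u=4 | in 3 | out 1 | prev ⊥ | push {3}
  [6] u=0 | in ⊤ | out ⊤ | prev 0 | push {}
  [7] u=1 | in ⊤ | out ⊤ | prev 3 | push {0,4}
  [8] u=2 | in ⊤ | out 3 | ==
  [9] u=3 | in ⊤ | out ⊤ | prev 3 | push {1,2}
  [10] u=0 | in ⊤ | out ⊤ | ==
  [11] u=4 | in ⊤ | out ⊤ | prev 1 | push {0,3}
  [12] u=1 | in ⊤ | out ⊤ | ==
  [13] u=2 | in ⊤ | out 3 | ==
  [14] u=0 | in ⊤ | out ⊤ | ==
  [15] u=3 | in ⊤ | out ⊤ | ==

Converged values:
  [0] ⊤
  [1] ⊤
  [2] 3
  [3] ⊤
  [4] ⊤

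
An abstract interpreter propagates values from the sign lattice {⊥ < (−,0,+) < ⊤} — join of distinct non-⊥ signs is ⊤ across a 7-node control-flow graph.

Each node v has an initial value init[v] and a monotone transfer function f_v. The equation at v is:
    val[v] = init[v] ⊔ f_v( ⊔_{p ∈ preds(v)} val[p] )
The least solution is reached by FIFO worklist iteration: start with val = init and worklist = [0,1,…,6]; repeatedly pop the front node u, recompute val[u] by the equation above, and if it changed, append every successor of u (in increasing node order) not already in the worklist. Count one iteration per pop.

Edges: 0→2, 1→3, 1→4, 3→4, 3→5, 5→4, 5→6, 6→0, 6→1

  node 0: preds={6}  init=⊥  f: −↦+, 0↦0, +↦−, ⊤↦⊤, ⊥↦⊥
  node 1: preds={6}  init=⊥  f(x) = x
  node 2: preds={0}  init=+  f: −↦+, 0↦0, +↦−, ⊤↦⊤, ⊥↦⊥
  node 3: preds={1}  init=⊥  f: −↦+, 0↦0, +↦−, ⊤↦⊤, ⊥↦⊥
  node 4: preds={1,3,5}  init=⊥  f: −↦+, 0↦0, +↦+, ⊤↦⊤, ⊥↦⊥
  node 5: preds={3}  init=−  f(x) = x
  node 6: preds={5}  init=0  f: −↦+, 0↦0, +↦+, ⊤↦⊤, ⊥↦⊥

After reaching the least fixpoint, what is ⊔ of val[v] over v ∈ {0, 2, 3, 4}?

⊤

Trace (14 dequeues):
  [1] u=0 | in 0 | out 0 | prev ⊥ | push {}
  [2] u=1 | in 0 | out 0 | prev ⊥ | push {}
  [3] u=2 | in 0 | out ⊤ | prev + | push {}
  [4] u=3 | in 0 | out 0 | prev ⊥ | push {}
  [5] u=4 | in ⊤ | out ⊤ | prev ⊥ | push {}
  [6] u=5 | in 0 | out ⊤ | prev − | push {4}
  [7] u=6 | in ⊤ | out ⊤ | prev 0 | push {0,1}
  [8] u=4 | in ⊤ | out ⊤ | ==
  [9] u=0 | in ⊤ | out ⊤ | prev 0 | push {2}
  [10] u=1 | in ⊤ | out ⊤ | prev 0 | push {3,4}
  [11] u=2 | in ⊤ | out ⊤ | ==
  [12] u=3 | in ⊤ | out ⊤ | prev 0 | push {5}
  [13] u=4 | in ⊤ | out ⊤ | ==
  [14] u=5 | in ⊤ | out ⊤ | ==

Converged values:
  [0] ⊤
  [1] ⊤
  [2] ⊤
  [3] ⊤
  [4] ⊤
  [5] ⊤
  [6] ⊤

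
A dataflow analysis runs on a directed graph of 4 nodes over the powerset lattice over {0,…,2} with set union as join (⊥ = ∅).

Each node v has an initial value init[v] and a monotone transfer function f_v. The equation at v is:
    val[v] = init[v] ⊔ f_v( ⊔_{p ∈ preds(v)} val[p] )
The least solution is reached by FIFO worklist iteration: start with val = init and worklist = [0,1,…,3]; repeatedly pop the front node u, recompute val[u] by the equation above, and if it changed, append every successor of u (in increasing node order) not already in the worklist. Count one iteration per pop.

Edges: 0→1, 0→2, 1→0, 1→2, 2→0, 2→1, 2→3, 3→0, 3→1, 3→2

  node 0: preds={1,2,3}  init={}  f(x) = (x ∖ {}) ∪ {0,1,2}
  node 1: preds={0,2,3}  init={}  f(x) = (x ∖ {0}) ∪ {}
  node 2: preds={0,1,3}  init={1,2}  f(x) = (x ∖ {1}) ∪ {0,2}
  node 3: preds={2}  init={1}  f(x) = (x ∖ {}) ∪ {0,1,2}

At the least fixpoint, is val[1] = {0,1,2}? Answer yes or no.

Trace (7 dequeues):
  [1] u=0 | in {1,2} | out {0,1,2} | prev {} | push {}
  [2] u=1 | in {0,1,2} | out {1,2} | prev {} | push {0}
  [3] u=2 | in {0,1,2} | out {0,1,2} | prev {1,2} | push {1}
  [4] u=3 | in {0,1,2} | out {0,1,2} | prev {1} | push {2}
  [5] u=0 | in {0,1,2} | out {0,1,2} | ==
  [6] u=1 | in {0,1,2} | out {1,2} | ==
  [7] u=2 | in {0,1,2} | out {0,1,2} | ==

Converged values:
  [0] {0,1,2}
  [1] {1,2}
  [2] {0,1,2}
  [3] {0,1,2}

no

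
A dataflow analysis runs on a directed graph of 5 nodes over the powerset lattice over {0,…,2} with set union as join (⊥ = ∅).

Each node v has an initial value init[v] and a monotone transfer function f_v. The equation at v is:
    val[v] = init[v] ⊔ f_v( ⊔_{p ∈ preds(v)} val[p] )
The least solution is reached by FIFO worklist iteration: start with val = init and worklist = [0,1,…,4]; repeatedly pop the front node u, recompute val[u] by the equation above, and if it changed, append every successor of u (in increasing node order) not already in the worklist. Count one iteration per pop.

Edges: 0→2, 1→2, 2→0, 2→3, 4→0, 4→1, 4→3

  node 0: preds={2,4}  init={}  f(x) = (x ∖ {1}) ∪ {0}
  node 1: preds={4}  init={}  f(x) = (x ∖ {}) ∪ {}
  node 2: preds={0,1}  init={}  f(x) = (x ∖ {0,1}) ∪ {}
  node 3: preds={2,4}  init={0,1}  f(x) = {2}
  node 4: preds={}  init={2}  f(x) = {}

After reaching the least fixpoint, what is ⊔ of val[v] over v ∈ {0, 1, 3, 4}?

Trace (6 dequeues):
  [1] u=0 | in {2} | out {0,2} | prev {} | push {}
  [2] u=1 | in {2} | out {2} | prev {} | push {}
  [3] u=2 | in {0,2} | out {2} | prev {} | push {0}
  [4] u=3 | in {2} | out {0,1,2} | prev {0,1} | push {}
  [5] u=4 | in {} | out {2} | ==
  [6] u=0 | in {2} | out {0,2} | ==

Converged values:
  [0] {0,2}
  [1] {2}
  [2] {2}
  [3] {0,1,2}
  [4] {2}

{0,1,2}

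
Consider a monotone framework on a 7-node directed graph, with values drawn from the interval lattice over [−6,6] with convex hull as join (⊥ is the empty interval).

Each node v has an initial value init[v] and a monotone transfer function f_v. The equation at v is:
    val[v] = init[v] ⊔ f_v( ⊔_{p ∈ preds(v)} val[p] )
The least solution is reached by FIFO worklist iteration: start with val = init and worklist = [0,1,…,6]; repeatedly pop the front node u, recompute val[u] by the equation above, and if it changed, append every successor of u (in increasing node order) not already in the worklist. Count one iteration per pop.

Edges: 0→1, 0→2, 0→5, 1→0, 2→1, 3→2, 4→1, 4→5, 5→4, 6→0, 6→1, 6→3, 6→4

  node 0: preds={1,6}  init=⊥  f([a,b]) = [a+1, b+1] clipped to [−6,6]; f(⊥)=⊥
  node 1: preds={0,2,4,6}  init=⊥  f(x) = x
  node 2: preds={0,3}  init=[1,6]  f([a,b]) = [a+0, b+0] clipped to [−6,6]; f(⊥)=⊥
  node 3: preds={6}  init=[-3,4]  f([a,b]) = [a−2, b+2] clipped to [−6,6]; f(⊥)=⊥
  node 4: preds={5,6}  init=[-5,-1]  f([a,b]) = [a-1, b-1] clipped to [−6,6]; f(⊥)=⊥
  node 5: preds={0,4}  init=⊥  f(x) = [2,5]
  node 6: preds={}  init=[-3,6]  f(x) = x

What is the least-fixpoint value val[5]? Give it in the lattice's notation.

[2,5]

Trace (13 dequeues):
  [1] u=0 | in [-3,6] | out [-2,6] | prev ⊥ | push {}
  [2] u=1 | in [-5,6] | out [-5,6] | prev ⊥ | push {0}
  [3] u=2 | in [-3,6] | out [-3,6] | prev [1,6] | push {1}
  [4] u=3 | in [-3,6] | out [-5,6] | prev [-3,4] | push {2}
  [5] u=4 | in [-3,6] | out [-5,5] | prev [-5,-1] | push {}
  [6] u=5 | in [-5,6] | out [2,5] | prev ⊥ | push {4}
  [7] u=6 | in ⊥ | out [-3,6] | ==
  [8] u=0 | in [-5,6] | out [-4,6] | prev [-2,6] | push {5}
  [9] u=1 | in [-5,6] | out [-5,6] | ==
  [10] u=2 | in [-5,6] | out [-5,6] | prev [-3,6] | push {1}
  [11] u=4 | in [-3,6] | out [-5,5] | ==
  [12] u=5 | in [-5,6] | out [2,5] | ==
  [13] u=1 | in [-5,6] | out [-5,6] | ==

Converged values:
  [0] [-4,6]
  [1] [-5,6]
  [2] [-5,6]
  [3] [-5,6]
  [4] [-5,5]
  [5] [2,5]
  [6] [-3,6]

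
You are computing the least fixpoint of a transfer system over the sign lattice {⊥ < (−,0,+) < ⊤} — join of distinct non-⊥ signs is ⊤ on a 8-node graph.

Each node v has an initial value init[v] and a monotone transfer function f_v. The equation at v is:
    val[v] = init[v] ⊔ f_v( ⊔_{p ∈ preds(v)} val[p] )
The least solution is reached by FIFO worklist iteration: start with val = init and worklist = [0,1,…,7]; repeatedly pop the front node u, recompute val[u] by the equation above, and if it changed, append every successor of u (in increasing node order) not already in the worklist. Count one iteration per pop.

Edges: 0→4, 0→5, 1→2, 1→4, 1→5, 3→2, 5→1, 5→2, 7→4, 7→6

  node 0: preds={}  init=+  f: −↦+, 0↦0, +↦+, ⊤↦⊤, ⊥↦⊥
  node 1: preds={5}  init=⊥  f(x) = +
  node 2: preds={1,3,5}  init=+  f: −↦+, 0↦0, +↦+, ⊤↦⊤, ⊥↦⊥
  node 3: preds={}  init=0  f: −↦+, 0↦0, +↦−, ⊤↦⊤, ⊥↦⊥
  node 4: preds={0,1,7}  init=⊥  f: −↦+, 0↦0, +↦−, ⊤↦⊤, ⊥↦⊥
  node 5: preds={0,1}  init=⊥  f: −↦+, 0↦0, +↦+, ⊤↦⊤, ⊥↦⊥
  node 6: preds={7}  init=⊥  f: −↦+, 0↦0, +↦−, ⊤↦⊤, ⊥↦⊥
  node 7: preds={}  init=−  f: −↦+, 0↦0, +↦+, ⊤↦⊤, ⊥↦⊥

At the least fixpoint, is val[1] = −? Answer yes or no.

no

Worklist (10 pops):
  #1 pop 0: in=⊥ → + (no change)
  #2 pop 1: in=⊥ → + (was ⊥); enqueue []
  #3 pop 2: in=⊤ → ⊤ (was +); enqueue []
  #4 pop 3: in=⊥ → 0 (no change)
  #5 pop 4: in=⊤ → ⊤ (was ⊥); enqueue []
  #6 pop 5: in=+ → + (was ⊥); enqueue [1,2]
  #7 pop 6: in=− → + (was ⊥); enqueue []
  #8 pop 7: in=⊥ → − (no change)
  #9 pop 1: in=+ → + (no change)
  #10 pop 2: in=⊤ → ⊤ (no change)

Fixpoint:
  val[0] = +
  val[1] = +
  val[2] = ⊤
  val[3] = 0
  val[4] = ⊤
  val[5] = +
  val[6] = +
  val[7] = −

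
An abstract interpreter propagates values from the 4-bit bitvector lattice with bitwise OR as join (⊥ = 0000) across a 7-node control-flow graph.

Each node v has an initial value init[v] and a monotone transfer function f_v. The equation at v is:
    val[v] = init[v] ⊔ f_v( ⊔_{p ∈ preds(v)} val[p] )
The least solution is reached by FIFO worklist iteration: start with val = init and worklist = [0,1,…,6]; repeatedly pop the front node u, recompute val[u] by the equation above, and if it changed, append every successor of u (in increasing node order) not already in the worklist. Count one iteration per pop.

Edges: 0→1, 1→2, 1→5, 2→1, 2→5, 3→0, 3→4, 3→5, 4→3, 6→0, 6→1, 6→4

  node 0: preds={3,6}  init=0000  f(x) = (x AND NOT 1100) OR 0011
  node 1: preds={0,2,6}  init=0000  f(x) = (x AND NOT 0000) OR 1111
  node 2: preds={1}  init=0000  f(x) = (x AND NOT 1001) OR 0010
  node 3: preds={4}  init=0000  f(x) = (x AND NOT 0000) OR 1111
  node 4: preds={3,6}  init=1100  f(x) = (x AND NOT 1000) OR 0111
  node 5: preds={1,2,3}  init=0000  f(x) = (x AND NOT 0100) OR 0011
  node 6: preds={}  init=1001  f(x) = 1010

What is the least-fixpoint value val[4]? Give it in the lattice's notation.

Worklist (11 pops):
  #1 pop 0: in=1001 → 0011 (was 0000); enqueue []
  #2 pop 1: in=1011 → 1111 (was 0000); enqueue []
  #3 pop 2: in=1111 → 0110 (was 0000); enqueue [1]
  #4 pop 3: in=1100 → 1111 (was 0000); enqueue [0]
  #5 pop 4: in=1111 → 1111 (was 1100); enqueue [3]
  #6 pop 5: in=1111 → 1011 (was 0000); enqueue []
  #7 pop 6: in=0000 → 1011 (was 1001); enqueue [4]
  #8 pop 1: in=1111 → 1111 (no change)
  #9 pop 0: in=1111 → 0011 (no change)
  #10 pop 3: in=1111 → 1111 (no change)
  #11 pop 4: in=1111 → 1111 (no change)

Fixpoint:
  val[0] = 0011
  val[1] = 1111
  val[2] = 0110
  val[3] = 1111
  val[4] = 1111
  val[5] = 1011
  val[6] = 1011

1111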